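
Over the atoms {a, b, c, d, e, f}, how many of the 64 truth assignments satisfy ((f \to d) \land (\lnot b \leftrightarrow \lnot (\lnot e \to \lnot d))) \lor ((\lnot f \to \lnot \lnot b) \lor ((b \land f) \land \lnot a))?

52

Initial set: {T (((f \to d) \land (\lnot b \leftrightarrow \lnot (\lnot e \to \lnot d))) \lor ((\lnot f \to \lnot \lnot b) \lor ((b \land f) \land \lnot a)))}.
T (((f \to d) \land (\lnot b \leftrightarrow \lnot (\lnot e \to \lnot d))) \lor ((\lnot f \to \lnot \lnot b) \lor ((b \land f) \land \lnot a))): β-rule — branch into T ((f \to d) \land (\lnot b \leftrightarrow \lnot (\lnot e \to \lnot d)))  //  T ((\lnot f \to \lnot \lnot b) \lor ((b \land f) \land \lnot a)).
  branch 1 (add T ((f \to d) \land (\lnot b \leftrightarrow \lnot (\lnot e \to \lnot d)))):
    T ((f \to d) \land (\lnot b \leftrightarrow \lnot (\lnot e \to \lnot d))): α-rule — add T (f \to d), T (\lnot b \leftrightarrow \lnot (\lnot e \to \lnot d)).
    T (f \to d): β-rule — branch into F f  //  T d.
      branch 1.1 (add F f):
        T (\lnot b \leftrightarrow \lnot (\lnot e \to \lnot d)): β-rule — branch into T \lnot b, T \lnot (\lnot e \to \lnot d)  //  F \lnot b, F \lnot (\lnot e \to \lnot d).
          branch 1.1.1 (add T \lnot b, T \lnot (\lnot e \to \lnot d)):
            T \lnot (\lnot e \to \lnot d): α-rule — add T \lnot e, F \lnot d.
            ○ open, literals {b=F, d=T, e=F, f=F}.
          branch 1.1.2 (add F \lnot b, F \lnot (\lnot e \to \lnot d)):
            F \lnot (\lnot e \to \lnot d): β-rule — branch into F \lnot e  //  T \lnot d.
              branch 1.1.2.1 (add F \lnot e):
                ○ open, literals {b=T, e=T, f=F}.
              branch 1.1.2.2 (add T \lnot d):
                ○ open, literals {b=T, d=F, f=F}.
      branch 1.2 (add T d):
        T (\lnot b \leftrightarrow \lnot (\lnot e \to \lnot d)): β-rule — branch into T \lnot b, T \lnot (\lnot e \to \lnot d)  //  F \lnot b, F \lnot (\lnot e \to \lnot d).
          branch 1.2.1 (add T \lnot b, T \lnot (\lnot e \to \lnot d)):
            T \lnot (\lnot e \to \lnot d): α-rule — add T \lnot e, F \lnot d.
            ○ open, literals {b=F, d=T, e=F}.
          branch 1.2.2 (add F \lnot b, F \lnot (\lnot e \to \lnot d)):
            F \lnot (\lnot e \to \lnot d): β-rule — branch into F \lnot e  //  T \lnot d.
              branch 1.2.2.1 (add F \lnot e):
                ○ open, literals {b=T, d=T, e=T}.
              branch 1.2.2.2 (add T \lnot d):
                × closes — contains both d and \lnot d.
  branch 2 (add T ((\lnot f \to \lnot \lnot b) \lor ((b \land f) \land \lnot a))):
    T ((\lnot f \to \lnot \lnot b) \lor ((b \land f) \land \lnot a)): β-rule — branch into T (\lnot f \to \lnot \lnot b)  //  T ((b \land f) \land \lnot a).
      branch 2.1 (add T (\lnot f \to \lnot \lnot b)):
        T (\lnot f \to \lnot \lnot b): β-rule — branch into F \lnot f  //  T \lnot \lnot b.
          branch 2.1.1 (add F \lnot f):
            ○ open, literals {f=T}.
          branch 2.1.2 (add T \lnot \lnot b):
            T \lnot \lnot b: drop double negation, giving T b.
            ○ open, literals {b=T}.
      branch 2.2 (add T ((b \land f) \land \lnot a)):
        T ((b \land f) \land \lnot a): α-rule — add T (b \land f), T \lnot a.
        T (b \land f): α-rule — add T b, T f.
        ○ open, literals {a=F, b=T, f=T}.
1 branch closed, 8 open.
Each open branch fixes some atoms; the unmentioned ones are free. Counting distinct full assignments: branch {b=F, d=T, e=F, f=F} (a, c) contributes 4 new; branch {b=T, e=T, f=F} (a, c, d) contributes 8 new; branch {b=T, d=F, f=F} (a, c, e) contributes 4 new; branch {b=F, d=T, e=F} (a, c, f) contributes 4 new; branch {b=T, d=T, e=T} (a, c, f) contributes 4 new; branch {f=T} (a, b, c, d, e) contributes 24 new; branch {b=T} (a, c, d, e, f) contributes 4 new; branch {a=F, b=T, f=T} (c, d, e) contributes 0 new. Total: 52.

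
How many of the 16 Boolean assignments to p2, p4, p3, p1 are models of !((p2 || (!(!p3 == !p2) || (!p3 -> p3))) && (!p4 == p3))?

10

Initial set: {!((p2 || (!(!p3 == !p2) || (!p3 -> p3))) && (!p4 == p3))}.
!((p2 || (!(!p3 == !p2) || (!p3 -> p3))) && (!p4 == p3)): β-rule — branch into !(p2 || (!(!p3 == !p2) || (!p3 -> p3)))  //  !(!p4 == p3).
  branch 1 (add !(p2 || (!(!p3 == !p2) || (!p3 -> p3)))):
    !(p2 || (!(!p3 == !p2) || (!p3 -> p3))): α-rule — add !p2, !(!(!p3 == !p2) || (!p3 -> p3)).
    !(!(!p3 == !p2) || (!p3 -> p3)): α-rule — add !!(!p3 == !p2), !(!p3 -> p3).
    !(!p3 -> p3): α-rule — add !p3, !p3.
    !!(!p3 == !p2): β-rule — branch into !p3, !p2  //  !!p3, !!p2.
      branch 1.1 (add !p3, !p2):
        ○ open, literals {p2=0, p3=0}.
      branch 1.2 (add !!p3, !!p2):
        × closes — contains both p3 and !p3.
  branch 2 (add !(!p4 == p3)):
    !(!p4 == p3): β-rule — branch into !p4, !p3  //  !!p4, p3.
      branch 2.1 (add !p4, !p3):
        ○ open, literals {p3=0, p4=0}.
      branch 2.2 (add !!p4, p3):
        ○ open, literals {p3=1, p4=1}.
1 branch closed, 3 open.
Each open branch fixes some atoms; the unmentioned ones are free. Counting distinct full assignments: branch {p2=0, p3=0} (p4, p1) contributes 4 new; branch {p3=0, p4=0} (p2, p1) contributes 2 new; branch {p3=1, p4=1} (p2, p1) contributes 4 new. Total: 10.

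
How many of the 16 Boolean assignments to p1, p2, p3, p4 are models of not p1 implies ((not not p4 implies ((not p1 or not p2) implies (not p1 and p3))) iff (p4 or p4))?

10

Initial set: {(not p1 implies ((not not p4 implies ((not p1 or not p2) implies (not p1 and p3))) iff (p4 or p4)))}.
(not p1 implies ((not not p4 implies ((not p1 or not p2) implies (not p1 and p3))) iff (p4 or p4))): β-rule — branch into not not p1  //  ((not not p4 implies ((not p1 or not p2) implies (not p1 and p3))) iff (p4 or p4)).
  branch 1 (add not not p1):
    ○ open, literals {p1=T}.
  branch 2 (add ((not not p4 implies ((not p1 or not p2) implies (not p1 and p3))) iff (p4 or p4))):
    ((not not p4 implies ((not p1 or not p2) implies (not p1 and p3))) iff (p4 or p4)): β-rule — branch into (not not p4 implies ((not p1 or not p2) implies (not p1 and p3))), (p4 or p4)  //  not (not not p4 implies ((not p1 or not p2) implies (not p1 and p3))), not (p4 or p4).
      branch 2.1 (add (not not p4 implies ((not p1 or not p2) implies (not p1 and p3))), (p4 or p4)):
        (not not p4 implies ((not p1 or not p2) implies (not p1 and p3))): β-rule — branch into not not not p4  //  ((not p1 or not p2) implies (not p1 and p3)).
          branch 2.1.1 (add not not not p4):
            not not not p4: drop double negation, giving not p4.
            (p4 or p4): β-rule — branch into p4  //  p4.
              branch 2.1.1.1 (add p4):
                × closes — contains both p4 and not p4.
              branch 2.1.1.2 (add p4):
                × closes — contains both p4 and not p4.
          branch 2.1.2 (add ((not p1 or not p2) implies (not p1 and p3))):
            (p4 or p4): β-rule — branch into p4  //  p4.
              branch 2.1.2.1 (add p4):
                ((not p1 or not p2) implies (not p1 and p3)): β-rule — branch into not (not p1 or not p2)  //  (not p1 and p3).
                  branch 2.1.2.1.1 (add not (not p1 or not p2)):
                    not (not p1 or not p2): α-rule — add not not p1, not not p2.
                    ○ open, literals {p1=T, p2=T, p4=T}.
                  branch 2.1.2.1.2 (add (not p1 and p3)):
                    (not p1 and p3): α-rule — add not p1, p3.
                    ○ open, literals {p1=F, p3=T, p4=T}.
              branch 2.1.2.2 (add p4):
                ((not p1 or not p2) implies (not p1 and p3)): β-rule — branch into not (not p1 or not p2)  //  (not p1 and p3).
                  branch 2.1.2.2.1 (add not (not p1 or not p2)):
                    not (not p1 or not p2): α-rule — add not not p1, not not p2.
                    ○ open, literals {p1=T, p2=T, p4=T}.
                  branch 2.1.2.2.2 (add (not p1 and p3)):
                    (not p1 and p3): α-rule — add not p1, p3.
                    ○ open, literals {p1=F, p3=T, p4=T}.
      branch 2.2 (add not (not not p4 implies ((not p1 or not p2) implies (not p1 and p3))), not (p4 or p4)):
        not (not not p4 implies ((not p1 or not p2) implies (not p1 and p3))): α-rule — add not not p4, not ((not p1 or not p2) implies (not p1 and p3)).
        not (p4 or p4): α-rule — add not p4, not p4.
        not not p4: drop double negation, giving p4.
        × closes — contains both p4 and not p4.
3 branches closed, 5 open.
Each open branch fixes some atoms; the unmentioned ones are free. Counting distinct full assignments: branch {p1=T} (p2, p3, p4) contributes 8 new; branch {p1=T, p2=T, p4=T} (p3) contributes 0 new; branch {p1=F, p3=T, p4=T} (p2) contributes 2 new; branch {p1=T, p2=T, p4=T} (p3) contributes 0 new; branch {p1=F, p3=T, p4=T} (p2) contributes 0 new. Total: 10.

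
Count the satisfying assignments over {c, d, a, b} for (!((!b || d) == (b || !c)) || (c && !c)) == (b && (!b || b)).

8

Initial set: {((!((!b || d) == (b || !c)) || (c && !c)) == (b && (!b || b)))}.
((!((!b || d) == (b || !c)) || (c && !c)) == (b && (!b || b))): β-rule — branch into (!((!b || d) == (b || !c)) || (c && !c)), (b && (!b || b))  //  !(!((!b || d) == (b || !c)) || (c && !c)), !(b && (!b || b)).
  branch 1 (add (!((!b || d) == (b || !c)) || (c && !c)), (b && (!b || b))):
    (b && (!b || b)): α-rule — add b, (!b || b).
    (!((!b || d) == (b || !c)) || (c && !c)): β-rule — branch into !((!b || d) == (b || !c))  //  (c && !c).
      branch 1.1 (add !((!b || d) == (b || !c))):
        (!b || b): β-rule — branch into !b  //  b.
          branch 1.1.1 (add !b):
            × closes — contains both b and !b.
          branch 1.1.2 (add b):
            !((!b || d) == (b || !c)): β-rule — branch into (!b || d), !(b || !c)  //  !(!b || d), (b || !c).
              branch 1.1.2.1 (add (!b || d), !(b || !c)):
                !(b || !c): α-rule — add !b, !!c.
                × closes — contains both b and !b.
              branch 1.1.2.2 (add !(!b || d), (b || !c)):
                !(!b || d): α-rule — add !!b, !d.
                (b || !c): β-rule — branch into b  //  !c.
                  branch 1.1.2.2.1 (add b):
                    ○ open, literals {b=T, d=F}.
                  branch 1.1.2.2.2 (add !c):
                    ○ open, literals {b=T, c=F, d=F}.
      branch 1.2 (add (c && !c)):
        (c && !c): α-rule — add c, !c.
        × closes — contains both c and !c.
  branch 2 (add !(!((!b || d) == (b || !c)) || (c && !c)), !(b && (!b || b))):
    !(!((!b || d) == (b || !c)) || (c && !c)): α-rule — add !!((!b || d) == (b || !c)), !(c && !c).
    !(b && (!b || b)): β-rule — branch into !b  //  !(!b || b).
      branch 2.1 (add !b):
        !!((!b || d) == (b || !c)): β-rule — branch into (!b || d), (b || !c)  //  !(!b || d), !(b || !c).
          branch 2.1.1 (add (!b || d), (b || !c)):
            !(c && !c): β-rule — branch into !c  //  !!c.
              branch 2.1.1.1 (add !c):
                (!b || d): β-rule — branch into !b  //  d.
                  branch 2.1.1.1.1 (add !b):
                    (b || !c): β-rule — branch into b  //  !c.
                      branch 2.1.1.1.1.1 (add b):
                        × closes — contains both b and !b.
                      branch 2.1.1.1.1.2 (add !c):
                        ○ open, literals {b=F, c=F}.
                  branch 2.1.1.1.2 (add d):
                    (b || !c): β-rule — branch into b  //  !c.
                      branch 2.1.1.1.2.1 (add b):
                        × closes — contains both b and !b.
                      branch 2.1.1.1.2.2 (add !c):
                        ○ open, literals {b=F, c=F, d=T}.
              branch 2.1.1.2 (add !!c):
                (!b || d): β-rule — branch into !b  //  d.
                  branch 2.1.1.2.1 (add !b):
                    (b || !c): β-rule — branch into b  //  !c.
                      branch 2.1.1.2.1.1 (add b):
                        × closes — contains both b and !b.
                      branch 2.1.1.2.1.2 (add !c):
                        × closes — contains both c and !c.
                  branch 2.1.1.2.2 (add d):
                    (b || !c): β-rule — branch into b  //  !c.
                      branch 2.1.1.2.2.1 (add b):
                        × closes — contains both b and !b.
                      branch 2.1.1.2.2.2 (add !c):
                        × closes — contains both c and !c.
          branch 2.1.2 (add !(!b || d), !(b || !c)):
            !(!b || d): α-rule — add !!b, !d.
            × closes — contains both b and !b.
      branch 2.2 (add !(!b || b)):
        !(!b || b): α-rule — add !!b, !b.
        × closes — contains both b and !b.
11 branches closed, 4 open.
Each open branch fixes some atoms; the unmentioned ones are free. Counting distinct full assignments: branch {b=T, d=F} (c, a) contributes 4 new; branch {b=T, c=F, d=F} (a) contributes 0 new; branch {b=F, c=F} (d, a) contributes 4 new; branch {b=F, c=F, d=T} (a) contributes 0 new. Total: 8.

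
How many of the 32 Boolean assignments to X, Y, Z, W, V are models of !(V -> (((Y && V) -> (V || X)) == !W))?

Initial set: {T !(V -> (((Y && V) -> (V || X)) == !W))}.
T !(V -> (((Y && V) -> (V || X)) == !W)): α-rule — add T V, F (((Y && V) -> (V || X)) == !W).
F (((Y && V) -> (V || X)) == !W): β-rule — branch into T ((Y && V) -> (V || X)), F !W  //  F ((Y && V) -> (V || X)), T !W.
  branch 1 (add T ((Y && V) -> (V || X)), F !W):
    T ((Y && V) -> (V || X)): β-rule — branch into F (Y && V)  //  T (V || X).
      branch 1.1 (add F (Y && V)):
        F (Y && V): β-rule — branch into F Y  //  F V.
          branch 1.1.1 (add F Y):
            ○ open, literals {V=1, W=1, Y=0}.
          branch 1.1.2 (add F V):
            × closes — contains both V and !V.
      branch 1.2 (add T (V || X)):
        T (V || X): β-rule — branch into T V  //  T X.
          branch 1.2.1 (add T V):
            ○ open, literals {V=1, W=1}.
          branch 1.2.2 (add T X):
            ○ open, literals {V=1, W=1, X=1}.
  branch 2 (add F ((Y && V) -> (V || X)), T !W):
    F ((Y && V) -> (V || X)): α-rule — add T (Y && V), F (V || X).
    T (Y && V): α-rule — add T Y, T V.
    F (V || X): α-rule — add F V, F X.
    × closes — contains both V and !V.
2 branches closed, 3 open.
Each open branch fixes some atoms; the unmentioned ones are free. Counting distinct full assignments: branch {V=1, W=1, Y=0} (X, Z) contributes 4 new; branch {V=1, W=1} (X, Y, Z) contributes 4 new; branch {V=1, W=1, X=1} (Y, Z) contributes 0 new. Total: 8.

8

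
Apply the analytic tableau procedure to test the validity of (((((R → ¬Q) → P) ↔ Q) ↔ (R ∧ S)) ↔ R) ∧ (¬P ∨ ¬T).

Not valid

Assume the negation and expand:
Initial set: {¬((((((R → ¬Q) → P) ↔ Q) ↔ (R ∧ S)) ↔ R) ∧ (¬P ∨ ¬T))}.
¬((((((R → ¬Q) → P) ↔ Q) ↔ (R ∧ S)) ↔ R) ∧ (¬P ∨ ¬T)): β-rule — branch into ¬(((((R → ¬Q) → P) ↔ Q) ↔ (R ∧ S)) ↔ R)  //  ¬(¬P ∨ ¬T).
  branch 1 (add ¬(((((R → ¬Q) → P) ↔ Q) ↔ (R ∧ S)) ↔ R)):
    ¬(((((R → ¬Q) → P) ↔ Q) ↔ (R ∧ S)) ↔ R): β-rule — branch into ((((R → ¬Q) → P) ↔ Q) ↔ (R ∧ S)), ¬R  //  ¬((((R → ¬Q) → P) ↔ Q) ↔ (R ∧ S)), R.
      branch 1.1 (add ((((R → ¬Q) → P) ↔ Q) ↔ (R ∧ S)), ¬R):
        ((((R → ¬Q) → P) ↔ Q) ↔ (R ∧ S)): β-rule — branch into (((R → ¬Q) → P) ↔ Q), (R ∧ S)  //  ¬(((R → ¬Q) → P) ↔ Q), ¬(R ∧ S).
          branch 1.1.1 (add (((R → ¬Q) → P) ↔ Q), (R ∧ S)):
            (R ∧ S): α-rule — add R, S.
            × closes — contains both R and ¬R.
          branch 1.1.2 (add ¬(((R → ¬Q) → P) ↔ Q), ¬(R ∧ S)):
            ¬(((R → ¬Q) → P) ↔ Q): β-rule — branch into ((R → ¬Q) → P), ¬Q  //  ¬((R → ¬Q) → P), Q.
              branch 1.1.2.1 (add ((R → ¬Q) → P), ¬Q):
                ¬(R ∧ S): β-rule — branch into ¬R  //  ¬S.
                  branch 1.1.2.1.1 (add ¬R):
                    ((R → ¬Q) → P): β-rule — branch into ¬(R → ¬Q)  //  P.
                      branch 1.1.2.1.1.1 (add ¬(R → ¬Q)):
                        ¬(R → ¬Q): α-rule — add R, ¬¬Q.
                        × closes — contains both R and ¬R.
                      branch 1.1.2.1.1.2 (add P):
                        ○ open, literals {P=T, Q=F, R=F}.
                  branch 1.1.2.1.2 (add ¬S):
                    ((R → ¬Q) → P): β-rule — branch into ¬(R → ¬Q)  //  P.
                      branch 1.1.2.1.2.1 (add ¬(R → ¬Q)):
                        ¬(R → ¬Q): α-rule — add R, ¬¬Q.
                        × closes — contains both R and ¬R.
                      branch 1.1.2.1.2.2 (add P):
                        ○ open, literals {P=T, Q=F, R=F, S=F}.
              branch 1.1.2.2 (add ¬((R → ¬Q) → P), Q):
                ¬((R → ¬Q) → P): α-rule — add (R → ¬Q), ¬P.
                ¬(R ∧ S): β-rule — branch into ¬R  //  ¬S.
                  branch 1.1.2.2.1 (add ¬R):
                    (R → ¬Q): β-rule — branch into ¬R  //  ¬Q.
                      branch 1.1.2.2.1.1 (add ¬R):
                        ○ open, literals {P=F, Q=T, R=F}.
                      branch 1.1.2.2.1.2 (add ¬Q):
                        × closes — contains both Q and ¬Q.
                  branch 1.1.2.2.2 (add ¬S):
                    (R → ¬Q): β-rule — branch into ¬R  //  ¬Q.
                      branch 1.1.2.2.2.1 (add ¬R):
                        ○ open, literals {P=F, Q=T, R=F, S=F}.
                      branch 1.1.2.2.2.2 (add ¬Q):
                        × closes — contains both Q and ¬Q.
      branch 1.2 (add ¬((((R → ¬Q) → P) ↔ Q) ↔ (R ∧ S)), R):
        ¬((((R → ¬Q) → P) ↔ Q) ↔ (R ∧ S)): β-rule — branch into (((R → ¬Q) → P) ↔ Q), ¬(R ∧ S)  //  ¬(((R → ¬Q) → P) ↔ Q), (R ∧ S).
          branch 1.2.1 (add (((R → ¬Q) → P) ↔ Q), ¬(R ∧ S)):
            (((R → ¬Q) → P) ↔ Q): β-rule — branch into ((R → ¬Q) → P), Q  //  ¬((R → ¬Q) → P), ¬Q.
              branch 1.2.1.1 (add ((R → ¬Q) → P), Q):
                ¬(R ∧ S): β-rule — branch into ¬R  //  ¬S.
                  branch 1.2.1.1.1 (add ¬R):
                    × closes — contains both R and ¬R.
                  branch 1.2.1.1.2 (add ¬S):
                    ((R → ¬Q) → P): β-rule — branch into ¬(R → ¬Q)  //  P.
                      branch 1.2.1.1.2.1 (add ¬(R → ¬Q)):
                        ¬(R → ¬Q): α-rule — add R, ¬¬Q.
                        ○ open, literals {Q=T, R=T, S=F}.
                      branch 1.2.1.1.2.2 (add P):
                        ○ open, literals {P=T, Q=T, R=T, S=F}.
              branch 1.2.1.2 (add ¬((R → ¬Q) → P), ¬Q):
                ¬((R → ¬Q) → P): α-rule — add (R → ¬Q), ¬P.
                ¬(R ∧ S): β-rule — branch into ¬R  //  ¬S.
                  branch 1.2.1.2.1 (add ¬R):
                    × closes — contains both R and ¬R.
                  branch 1.2.1.2.2 (add ¬S):
                    (R → ¬Q): β-rule — branch into ¬R  //  ¬Q.
                      branch 1.2.1.2.2.1 (add ¬R):
                        × closes — contains both R and ¬R.
                      branch 1.2.1.2.2.2 (add ¬Q):
                        ○ open, literals {P=F, Q=F, R=T, S=F}.
          branch 1.2.2 (add ¬(((R → ¬Q) → P) ↔ Q), (R ∧ S)):
            (R ∧ S): α-rule — add R, S.
            ¬(((R → ¬Q) → P) ↔ Q): β-rule — branch into ((R → ¬Q) → P), ¬Q  //  ¬((R → ¬Q) → P), Q.
              branch 1.2.2.1 (add ((R → ¬Q) → P), ¬Q):
                ((R → ¬Q) → P): β-rule — branch into ¬(R → ¬Q)  //  P.
                  branch 1.2.2.1.1 (add ¬(R → ¬Q)):
                    ¬(R → ¬Q): α-rule — add R, ¬¬Q.
                    × closes — contains both Q and ¬Q.
                  branch 1.2.2.1.2 (add P):
                    ○ open, literals {P=T, Q=F, R=T, S=T}.
              branch 1.2.2.2 (add ¬((R → ¬Q) → P), Q):
                ¬((R → ¬Q) → P): α-rule — add (R → ¬Q), ¬P.
                (R → ¬Q): β-rule — branch into ¬R  //  ¬Q.
                  branch 1.2.2.2.1 (add ¬R):
                    × closes — contains both R and ¬R.
                  branch 1.2.2.2.2 (add ¬Q):
                    × closes — contains both Q and ¬Q.
  branch 2 (add ¬(¬P ∨ ¬T)):
    ¬(¬P ∨ ¬T): α-rule — add ¬¬P, ¬¬T.
    ○ open, literals {P=T, T=T}.
11 branches closed, 9 open.
An open branch gives a countermodel: P=T, Q=F, R=F (unmentioned atoms arbitrary); under it the original formula is false.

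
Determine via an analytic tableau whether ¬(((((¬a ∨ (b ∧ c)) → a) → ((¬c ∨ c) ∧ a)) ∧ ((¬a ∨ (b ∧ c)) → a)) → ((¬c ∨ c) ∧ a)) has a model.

Unsatisfiable

Initial set: {¬(((((¬a ∨ (b ∧ c)) → a) → ((¬c ∨ c) ∧ a)) ∧ ((¬a ∨ (b ∧ c)) → a)) → ((¬c ∨ c) ∧ a))}.
¬(((((¬a ∨ (b ∧ c)) → a) → ((¬c ∨ c) ∧ a)) ∧ ((¬a ∨ (b ∧ c)) → a)) → ((¬c ∨ c) ∧ a)): α-rule — add ((((¬a ∨ (b ∧ c)) → a) → ((¬c ∨ c) ∧ a)) ∧ ((¬a ∨ (b ∧ c)) → a)), ¬((¬c ∨ c) ∧ a).
((((¬a ∨ (b ∧ c)) → a) → ((¬c ∨ c) ∧ a)) ∧ ((¬a ∨ (b ∧ c)) → a)): α-rule — add (((¬a ∨ (b ∧ c)) → a) → ((¬c ∨ c) ∧ a)), ((¬a ∨ (b ∧ c)) → a).
¬((¬c ∨ c) ∧ a): β-rule — branch into ¬(¬c ∨ c)  //  ¬a.
  branch 1 (add ¬(¬c ∨ c)):
    ¬(¬c ∨ c): α-rule — add ¬¬c, ¬c.
    × closes — contains both c and ¬c.
  branch 2 (add ¬a):
    (((¬a ∨ (b ∧ c)) → a) → ((¬c ∨ c) ∧ a)): β-rule — branch into ¬((¬a ∨ (b ∧ c)) → a)  //  ((¬c ∨ c) ∧ a).
      branch 2.1 (add ¬((¬a ∨ (b ∧ c)) → a)):
        ¬((¬a ∨ (b ∧ c)) → a): α-rule — add (¬a ∨ (b ∧ c)), ¬a.
        ((¬a ∨ (b ∧ c)) → a): β-rule — branch into ¬(¬a ∨ (b ∧ c))  //  a.
          branch 2.1.1 (add ¬(¬a ∨ (b ∧ c))):
            ¬(¬a ∨ (b ∧ c)): α-rule — add ¬¬a, ¬(b ∧ c).
            × closes — contains both a and ¬a.
          branch 2.1.2 (add a):
            × closes — contains both a and ¬a.
      branch 2.2 (add ((¬c ∨ c) ∧ a)):
        ((¬c ∨ c) ∧ a): α-rule — add (¬c ∨ c), a.
        × closes — contains both a and ¬a.
All 4 branches close.
Every branch closed; the formula is unsatisfiable.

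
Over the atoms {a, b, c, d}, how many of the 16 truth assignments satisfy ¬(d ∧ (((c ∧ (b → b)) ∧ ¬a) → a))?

10

Initial set: {T ¬(d ∧ (((c ∧ (b → b)) ∧ ¬a) → a))}.
T ¬(d ∧ (((c ∧ (b → b)) ∧ ¬a) → a)): β-rule — branch into F d  //  F (((c ∧ (b → b)) ∧ ¬a) → a).
  branch 1 (add F d):
    ○ open, literals {d=false}.
  branch 2 (add F (((c ∧ (b → b)) ∧ ¬a) → a)):
    F (((c ∧ (b → b)) ∧ ¬a) → a): α-rule — add T ((c ∧ (b → b)) ∧ ¬a), F a.
    T ((c ∧ (b → b)) ∧ ¬a): α-rule — add T (c ∧ (b → b)), T ¬a.
    T (c ∧ (b → b)): α-rule — add T c, T (b → b).
    T (b → b): β-rule — branch into F b  //  T b.
      branch 2.1 (add F b):
        ○ open, literals {a=false, b=false, c=true}.
      branch 2.2 (add T b):
        ○ open, literals {a=false, b=true, c=true}.
0 branches closed, 3 open.
Each open branch fixes some atoms; the unmentioned ones are free. Counting distinct full assignments: branch {d=false} (a, b, c) contributes 8 new; branch {a=false, b=false, c=true} (d) contributes 1 new; branch {a=false, b=true, c=true} (d) contributes 1 new. Total: 10.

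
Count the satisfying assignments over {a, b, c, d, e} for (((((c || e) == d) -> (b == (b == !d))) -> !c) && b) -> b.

Initial set: {((((((c || e) == d) -> (b == (b == !d))) -> !c) && b) -> b)}.
((((((c || e) == d) -> (b == (b == !d))) -> !c) && b) -> b): β-rule — branch into !(((((c || e) == d) -> (b == (b == !d))) -> !c) && b)  //  b.
  branch 1 (add !(((((c || e) == d) -> (b == (b == !d))) -> !c) && b)):
    !(((((c || e) == d) -> (b == (b == !d))) -> !c) && b): β-rule — branch into !((((c || e) == d) -> (b == (b == !d))) -> !c)  //  !b.
      branch 1.1 (add !((((c || e) == d) -> (b == (b == !d))) -> !c)):
        !((((c || e) == d) -> (b == (b == !d))) -> !c): α-rule — add (((c || e) == d) -> (b == (b == !d))), !!c.
        (((c || e) == d) -> (b == (b == !d))): β-rule — branch into !((c || e) == d)  //  (b == (b == !d)).
          branch 1.1.1 (add !((c || e) == d)):
            !((c || e) == d): β-rule — branch into (c || e), !d  //  !(c || e), d.
              branch 1.1.1.1 (add (c || e), !d):
                (c || e): β-rule — branch into c  //  e.
                  branch 1.1.1.1.1 (add c):
                    ○ open, literals {c=1, d=0}.
                  branch 1.1.1.1.2 (add e):
                    ○ open, literals {c=1, d=0, e=1}.
              branch 1.1.1.2 (add !(c || e), d):
                !(c || e): α-rule — add !c, !e.
                × closes — contains both c and !c.
          branch 1.1.2 (add (b == (b == !d))):
            (b == (b == !d)): β-rule — branch into b, (b == !d)  //  !b, !(b == !d).
              branch 1.1.2.1 (add b, (b == !d)):
                (b == !d): β-rule — branch into b, !d  //  !b, !!d.
                  branch 1.1.2.1.1 (add b, !d):
                    ○ open, literals {b=1, c=1, d=0}.
                  branch 1.1.2.1.2 (add !b, !!d):
                    × closes — contains both b and !b.
              branch 1.1.2.2 (add !b, !(b == !d)):
                !(b == !d): β-rule — branch into b, !!d  //  !b, !d.
                  branch 1.1.2.2.1 (add b, !!d):
                    × closes — contains both b and !b.
                  branch 1.1.2.2.2 (add !b, !d):
                    ○ open, literals {b=0, c=1, d=0}.
      branch 1.2 (add !b):
        ○ open, literals {b=0}.
  branch 2 (add b):
    ○ open, literals {b=1}.
3 branches closed, 6 open.
Each open branch fixes some atoms; the unmentioned ones are free. Counting distinct full assignments: branch {c=1, d=0} (a, b, e) contributes 8 new; branch {c=1, d=0, e=1} (a, b) contributes 0 new; branch {b=1, c=1, d=0} (a, e) contributes 0 new; branch {b=0, c=1, d=0} (a, e) contributes 0 new; branch {b=0} (a, c, d, e) contributes 12 new; branch {b=1} (a, c, d, e) contributes 12 new. Total: 32.

32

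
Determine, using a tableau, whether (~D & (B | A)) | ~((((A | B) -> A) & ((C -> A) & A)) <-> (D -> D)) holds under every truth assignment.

Not valid

Assume the negation and expand:
Initial set: {F ((~D & (B | A)) | ~((((A | B) -> A) & ((C -> A) & A)) <-> (D -> D)))}.
F ((~D & (B | A)) | ~((((A | B) -> A) & ((C -> A) & A)) <-> (D -> D))): α-rule — add F (~D & (B | A)), F ~((((A | B) -> A) & ((C -> A) & A)) <-> (D -> D)).
F (~D & (B | A)): β-rule — branch into F ~D  //  F (B | A).
  branch 1 (add F ~D):
    F ~((((A | B) -> A) & ((C -> A) & A)) <-> (D -> D)): β-rule — branch into T (((A | B) -> A) & ((C -> A) & A)), T (D -> D)  //  F (((A | B) -> A) & ((C -> A) & A)), F (D -> D).
      branch 1.1 (add T (((A | B) -> A) & ((C -> A) & A)), T (D -> D)):
        T (((A | B) -> A) & ((C -> A) & A)): α-rule — add T ((A | B) -> A), T ((C -> A) & A).
        T ((C -> A) & A): α-rule — add T (C -> A), T A.
        T (D -> D): β-rule — branch into F D  //  T D.
          branch 1.1.1 (add F D):
            × closes — contains both D and ~D.
          branch 1.1.2 (add T D):
            T ((A | B) -> A): β-rule — branch into F (A | B)  //  T A.
              branch 1.1.2.1 (add F (A | B)):
                F (A | B): α-rule — add F A, F B.
                × closes — contains both A and ~A.
              branch 1.1.2.2 (add T A):
                T (C -> A): β-rule — branch into F C  //  T A.
                  branch 1.1.2.2.1 (add F C):
                    ○ open, literals {A=1, C=0, D=1}.
                  branch 1.1.2.2.2 (add T A):
                    ○ open, literals {A=1, D=1}.
      branch 1.2 (add F (((A | B) -> A) & ((C -> A) & A)), F (D -> D)):
        F (D -> D): α-rule — add T D, F D.
        × closes — contains both D and ~D.
  branch 2 (add F (B | A)):
    F (B | A): α-rule — add F B, F A.
    F ~((((A | B) -> A) & ((C -> A) & A)) <-> (D -> D)): β-rule — branch into T (((A | B) -> A) & ((C -> A) & A)), T (D -> D)  //  F (((A | B) -> A) & ((C -> A) & A)), F (D -> D).
      branch 2.1 (add T (((A | B) -> A) & ((C -> A) & A)), T (D -> D)):
        T (((A | B) -> A) & ((C -> A) & A)): α-rule — add T ((A | B) -> A), T ((C -> A) & A).
        T ((C -> A) & A): α-rule — add T (C -> A), T A.
        × closes — contains both A and ~A.
      branch 2.2 (add F (((A | B) -> A) & ((C -> A) & A)), F (D -> D)):
        F (D -> D): α-rule — add T D, F D.
        × closes — contains both D and ~D.
5 branches closed, 2 open.
An open branch gives a countermodel: A=1, C=0, D=1 (unmentioned atoms arbitrary); under it the original formula is false.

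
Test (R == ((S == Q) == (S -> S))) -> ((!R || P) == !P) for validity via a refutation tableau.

Assume the negation and expand:
Initial set: {!((R == ((S == Q) == (S -> S))) -> ((!R || P) == !P))}.
!((R == ((S == Q) == (S -> S))) -> ((!R || P) == !P)): α-rule — add (R == ((S == Q) == (S -> S))), !((!R || P) == !P).
(R == ((S == Q) == (S -> S))): β-rule — branch into R, ((S == Q) == (S -> S))  //  !R, !((S == Q) == (S -> S)).
  branch 1 (add R, ((S == Q) == (S -> S))):
    !((!R || P) == !P): β-rule — branch into (!R || P), !!P  //  !(!R || P), !P.
      branch 1.1 (add (!R || P), !!P):
        ((S == Q) == (S -> S)): β-rule — branch into (S == Q), (S -> S)  //  !(S == Q), !(S -> S).
          branch 1.1.1 (add (S == Q), (S -> S)):
            (!R || P): β-rule — branch into !R  //  P.
              branch 1.1.1.1 (add !R):
                × closes — contains both R and !R.
              branch 1.1.1.2 (add P):
                (S == Q): β-rule — branch into S, Q  //  !S, !Q.
                  branch 1.1.1.2.1 (add S, Q):
                    (S -> S): β-rule — branch into !S  //  S.
                      branch 1.1.1.2.1.1 (add !S):
                        × closes — contains both S and !S.
                      branch 1.1.1.2.1.2 (add S):
                        ○ open, literals {P=true, Q=true, R=true, S=true}.
                  branch 1.1.1.2.2 (add !S, !Q):
                    (S -> S): β-rule — branch into !S  //  S.
                      branch 1.1.1.2.2.1 (add !S):
                        ○ open, literals {P=true, Q=false, R=true, S=false}.
                      branch 1.1.1.2.2.2 (add S):
                        × closes — contains both S and !S.
          branch 1.1.2 (add !(S == Q), !(S -> S)):
            !(S -> S): α-rule — add S, !S.
            × closes — contains both S and !S.
      branch 1.2 (add !(!R || P), !P):
        !(!R || P): α-rule — add !!R, !P.
        ((S == Q) == (S -> S)): β-rule — branch into (S == Q), (S -> S)  //  !(S == Q), !(S -> S).
          branch 1.2.1 (add (S == Q), (S -> S)):
            (S == Q): β-rule — branch into S, Q  //  !S, !Q.
              branch 1.2.1.1 (add S, Q):
                (S -> S): β-rule — branch into !S  //  S.
                  branch 1.2.1.1.1 (add !S):
                    × closes — contains both S and !S.
                  branch 1.2.1.1.2 (add S):
                    ○ open, literals {P=false, Q=true, R=true, S=true}.
              branch 1.2.1.2 (add !S, !Q):
                (S -> S): β-rule — branch into !S  //  S.
                  branch 1.2.1.2.1 (add !S):
                    ○ open, literals {P=false, Q=false, R=true, S=false}.
                  branch 1.2.1.2.2 (add S):
                    × closes — contains both S and !S.
          branch 1.2.2 (add !(S == Q), !(S -> S)):
            !(S -> S): α-rule — add S, !S.
            × closes — contains both S and !S.
  branch 2 (add !R, !((S == Q) == (S -> S))):
    !((!R || P) == !P): β-rule — branch into (!R || P), !!P  //  !(!R || P), !P.
      branch 2.1 (add (!R || P), !!P):
        !((S == Q) == (S -> S)): β-rule — branch into (S == Q), !(S -> S)  //  !(S == Q), (S -> S).
          branch 2.1.1 (add (S == Q), !(S -> S)):
            !(S -> S): α-rule — add S, !S.
            × closes — contains both S and !S.
          branch 2.1.2 (add !(S == Q), (S -> S)):
            (!R || P): β-rule — branch into !R  //  P.
              branch 2.1.2.1 (add !R):
                !(S == Q): β-rule — branch into S, !Q  //  !S, Q.
                  branch 2.1.2.1.1 (add S, !Q):
                    (S -> S): β-rule — branch into !S  //  S.
                      branch 2.1.2.1.1.1 (add !S):
                        × closes — contains both S and !S.
                      branch 2.1.2.1.1.2 (add S):
                        ○ open, literals {P=true, Q=false, R=false, S=true}.
                  branch 2.1.2.1.2 (add !S, Q):
                    (S -> S): β-rule — branch into !S  //  S.
                      branch 2.1.2.1.2.1 (add !S):
                        ○ open, literals {P=true, Q=true, R=false, S=false}.
                      branch 2.1.2.1.2.2 (add S):
                        × closes — contains both S and !S.
              branch 2.1.2.2 (add P):
                !(S == Q): β-rule — branch into S, !Q  //  !S, Q.
                  branch 2.1.2.2.1 (add S, !Q):
                    (S -> S): β-rule — branch into !S  //  S.
                      branch 2.1.2.2.1.1 (add !S):
                        × closes — contains both S and !S.
                      branch 2.1.2.2.1.2 (add S):
                        ○ open, literals {P=true, Q=false, R=false, S=true}.
                  branch 2.1.2.2.2 (add !S, Q):
                    (S -> S): β-rule — branch into !S  //  S.
                      branch 2.1.2.2.2.1 (add !S):
                        ○ open, literals {P=true, Q=true, R=false, S=false}.
                      branch 2.1.2.2.2.2 (add S):
                        × closes — contains both S and !S.
      branch 2.2 (add !(!R || P), !P):
        !(!R || P): α-rule — add !!R, !P.
        × closes — contains both R and !R.
13 branches closed, 8 open.
An open branch gives a countermodel: P=true, Q=true, R=true, S=true (unmentioned atoms arbitrary); under it the original formula is false.

Not valid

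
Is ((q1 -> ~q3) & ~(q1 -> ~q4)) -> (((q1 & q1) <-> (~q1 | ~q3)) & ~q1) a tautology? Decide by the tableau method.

Assume the negation and expand:
Initial set: {~(((q1 -> ~q3) & ~(q1 -> ~q4)) -> (((q1 & q1) <-> (~q1 | ~q3)) & ~q1))}.
~(((q1 -> ~q3) & ~(q1 -> ~q4)) -> (((q1 & q1) <-> (~q1 | ~q3)) & ~q1)): α-rule — add ((q1 -> ~q3) & ~(q1 -> ~q4)), ~(((q1 & q1) <-> (~q1 | ~q3)) & ~q1).
((q1 -> ~q3) & ~(q1 -> ~q4)): α-rule — add (q1 -> ~q3), ~(q1 -> ~q4).
~(q1 -> ~q4): α-rule — add q1, ~~q4.
~(((q1 & q1) <-> (~q1 | ~q3)) & ~q1): β-rule — branch into ~((q1 & q1) <-> (~q1 | ~q3))  //  ~~q1.
  branch 1 (add ~((q1 & q1) <-> (~q1 | ~q3))):
    (q1 -> ~q3): β-rule — branch into ~q1  //  ~q3.
      branch 1.1 (add ~q1):
        × closes — contains both q1 and ~q1.
      branch 1.2 (add ~q3):
        ~((q1 & q1) <-> (~q1 | ~q3)): β-rule — branch into (q1 & q1), ~(~q1 | ~q3)  //  ~(q1 & q1), (~q1 | ~q3).
          branch 1.2.1 (add (q1 & q1), ~(~q1 | ~q3)):
            (q1 & q1): α-rule — add q1, q1.
            ~(~q1 | ~q3): α-rule — add ~~q1, ~~q3.
            × closes — contains both q3 and ~q3.
          branch 1.2.2 (add ~(q1 & q1), (~q1 | ~q3)):
            ~(q1 & q1): β-rule — branch into ~q1  //  ~q1.
              branch 1.2.2.1 (add ~q1):
                × closes — contains both q1 and ~q1.
              branch 1.2.2.2 (add ~q1):
                × closes — contains both q1 and ~q1.
  branch 2 (add ~~q1):
    (q1 -> ~q3): β-rule — branch into ~q1  //  ~q3.
      branch 2.1 (add ~q1):
        × closes — contains both q1 and ~q1.
      branch 2.2 (add ~q3):
        ○ open, literals {q1=T, q3=F, q4=T}.
5 branches closed, 1 open.
An open branch gives a countermodel: q1=T, q3=F, q4=T (unmentioned atoms arbitrary); under it the original formula is false.

Not valid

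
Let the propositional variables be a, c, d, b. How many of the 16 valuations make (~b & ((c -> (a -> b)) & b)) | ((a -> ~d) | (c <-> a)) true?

Initial set: {((~b & ((c -> (a -> b)) & b)) | ((a -> ~d) | (c <-> a)))}.
((~b & ((c -> (a -> b)) & b)) | ((a -> ~d) | (c <-> a))): β-rule — branch into (~b & ((c -> (a -> b)) & b))  //  ((a -> ~d) | (c <-> a)).
  branch 1 (add (~b & ((c -> (a -> b)) & b))):
    (~b & ((c -> (a -> b)) & b)): α-rule — add ~b, ((c -> (a -> b)) & b).
    ((c -> (a -> b)) & b): α-rule — add (c -> (a -> b)), b.
    × closes — contains both b and ~b.
  branch 2 (add ((a -> ~d) | (c <-> a))):
    ((a -> ~d) | (c <-> a)): β-rule — branch into (a -> ~d)  //  (c <-> a).
      branch 2.1 (add (a -> ~d)):
        (a -> ~d): β-rule — branch into ~a  //  ~d.
          branch 2.1.1 (add ~a):
            ○ open, literals {a=0}.
          branch 2.1.2 (add ~d):
            ○ open, literals {d=0}.
      branch 2.2 (add (c <-> a)):
        (c <-> a): β-rule — branch into c, a  //  ~c, ~a.
          branch 2.2.1 (add c, a):
            ○ open, literals {a=1, c=1}.
          branch 2.2.2 (add ~c, ~a):
            ○ open, literals {a=0, c=0}.
1 branch closed, 4 open.
Each open branch fixes some atoms; the unmentioned ones are free. Counting distinct full assignments: branch {a=0} (c, d, b) contributes 8 new; branch {d=0} (a, c, b) contributes 4 new; branch {a=1, c=1} (d, b) contributes 2 new; branch {a=0, c=0} (d, b) contributes 0 new. Total: 14.

14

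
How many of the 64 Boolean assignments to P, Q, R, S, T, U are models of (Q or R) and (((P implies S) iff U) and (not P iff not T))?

Initial set: {((Q or R) and (((P implies S) iff U) and (not P iff not T)))}.
((Q or R) and (((P implies S) iff U) and (not P iff not T))): α-rule — add (Q or R), (((P implies S) iff U) and (not P iff not T)).
(((P implies S) iff U) and (not P iff not T)): α-rule — add ((P implies S) iff U), (not P iff not T).
(Q or R): β-rule — branch into Q  //  R.
  branch 1 (add Q):
    ((P implies S) iff U): β-rule — branch into (P implies S), U  //  not (P implies S), not U.
      branch 1.1 (add (P implies S), U):
        (not P iff not T): β-rule — branch into not P, not T  //  not not P, not not T.
          branch 1.1.1 (add not P, not T):
            (P implies S): β-rule — branch into not P  //  S.
              branch 1.1.1.1 (add not P):
                ○ open, literals {P=false, Q=true, T=false, U=true}.
              branch 1.1.1.2 (add S):
                ○ open, literals {P=false, Q=true, S=true, T=false, U=true}.
          branch 1.1.2 (add not not P, not not T):
            (P implies S): β-rule — branch into not P  //  S.
              branch 1.1.2.1 (add not P):
                × closes — contains both P and not P.
              branch 1.1.2.2 (add S):
                ○ open, literals {P=true, Q=true, S=true, T=true, U=true}.
      branch 1.2 (add not (P implies S), not U):
        not (P implies S): α-rule — add P, not S.
        (not P iff not T): β-rule — branch into not P, not T  //  not not P, not not T.
          branch 1.2.1 (add not P, not T):
            × closes — contains both P and not P.
          branch 1.2.2 (add not not P, not not T):
            ○ open, literals {P=true, Q=true, S=false, T=true, U=false}.
  branch 2 (add R):
    ((P implies S) iff U): β-rule — branch into (P implies S), U  //  not (P implies S), not U.
      branch 2.1 (add (P implies S), U):
        (not P iff not T): β-rule — branch into not P, not T  //  not not P, not not T.
          branch 2.1.1 (add not P, not T):
            (P implies S): β-rule — branch into not P  //  S.
              branch 2.1.1.1 (add not P):
                ○ open, literals {P=false, R=true, T=false, U=true}.
              branch 2.1.1.2 (add S):
                ○ open, literals {P=false, R=true, S=true, T=false, U=true}.
          branch 2.1.2 (add not not P, not not T):
            (P implies S): β-rule — branch into not P  //  S.
              branch 2.1.2.1 (add not P):
                × closes — contains both P and not P.
              branch 2.1.2.2 (add S):
                ○ open, literals {P=true, R=true, S=true, T=true, U=true}.
      branch 2.2 (add not (P implies S), not U):
        not (P implies S): α-rule — add P, not S.
        (not P iff not T): β-rule — branch into not P, not T  //  not not P, not not T.
          branch 2.2.1 (add not P, not T):
            × closes — contains both P and not P.
          branch 2.2.2 (add not not P, not not T):
            ○ open, literals {P=true, R=true, S=false, T=true, U=false}.
4 branches closed, 8 open.
Each open branch fixes some atoms; the unmentioned ones are free. Counting distinct full assignments: branch {P=false, Q=true, T=false, U=true} (R, S) contributes 4 new; branch {P=false, Q=true, S=true, T=false, U=true} (R) contributes 0 new; branch {P=true, Q=true, S=true, T=true, U=true} (R) contributes 2 new; branch {P=true, Q=true, S=false, T=true, U=false} (R) contributes 2 new; branch {P=false, R=true, T=false, U=true} (Q, S) contributes 2 new; branch {P=false, R=true, S=true, T=false, U=true} (Q) contributes 0 new; branch {P=true, R=true, S=true, T=true, U=true} (Q) contributes 1 new; branch {P=true, R=true, S=false, T=true, U=false} (Q) contributes 1 new. Total: 12.

12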